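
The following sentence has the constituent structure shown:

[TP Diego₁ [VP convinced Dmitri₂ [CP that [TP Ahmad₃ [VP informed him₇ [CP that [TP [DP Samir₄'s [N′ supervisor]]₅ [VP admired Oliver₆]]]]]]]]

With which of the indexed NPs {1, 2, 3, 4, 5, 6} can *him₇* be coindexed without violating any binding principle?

{1, 2}

*him* is a pronoun, so Principle B applies: it must be free in its binding domain.
Binding domain of *him₇*: the embedded TP, whose subject is Ahmad₃.
*Diego₁* c-commands the pronoun but from outside its binding domain, and is not c-commanded by it → coindexation permitted.
*Dmitri₂* c-commands the pronoun but from outside its binding domain, and is not c-commanded by it → coindexation permitted.
*Ahmad₃* c-commands the pronoun within its binding domain → coindexation would violate Principle B.
*Samir₄*: the pronoun c-commands this R-expression → coindexation would violate Principle C on *Samir₄*.
*[Samir₄'s supervisor]₅*: the pronoun c-commands this R-expression → coindexation would violate Principle C on *[Samir₄'s supervisor]₅*.
*Oliver₆*: the pronoun c-commands this R-expression → coindexation would violate Principle C on *Oliver₆*.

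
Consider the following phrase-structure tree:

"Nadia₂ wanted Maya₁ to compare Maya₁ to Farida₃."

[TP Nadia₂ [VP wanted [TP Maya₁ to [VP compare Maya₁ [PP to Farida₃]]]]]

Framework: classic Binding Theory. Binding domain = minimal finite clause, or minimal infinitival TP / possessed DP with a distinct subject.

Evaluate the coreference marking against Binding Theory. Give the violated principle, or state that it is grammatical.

The two coindexed NPs are *Maya₁* (the lower occurrence) and *Maya₁* (the higher occurrence).
*Maya₁* (the lower occurrence) is an R-expression. Principle C requires it to be free everywhere.
*Maya₁* (the higher occurrence) c-commands it and carries the same index.
The R-expression is bound → Principle C violation.

Principle C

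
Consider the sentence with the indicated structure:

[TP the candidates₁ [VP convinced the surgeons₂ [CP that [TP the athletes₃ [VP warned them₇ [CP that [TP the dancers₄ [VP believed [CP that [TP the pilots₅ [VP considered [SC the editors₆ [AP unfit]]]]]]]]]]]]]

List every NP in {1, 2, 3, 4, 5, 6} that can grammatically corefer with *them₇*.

*them* is a pronoun, so Principle B applies: it must be free in its binding domain.
Binding domain of *them₇*: the embedded TP, whose subject is the athletes₃.
*the candidates₁* c-commands the pronoun but from outside its binding domain, and is not c-commanded by it → coindexation permitted.
*the surgeons₂* c-commands the pronoun but from outside its binding domain, and is not c-commanded by it → coindexation permitted.
*the athletes₃* c-commands the pronoun within its binding domain → coindexation would violate Principle B.
*the dancers₄*: the pronoun c-commands this R-expression → coindexation would violate Principle C on *the dancers₄*.
*the pilots₅*: the pronoun c-commands this R-expression → coindexation would violate Principle C on *the pilots₅*.
*the editors₆*: the pronoun c-commands this R-expression → coindexation would violate Principle C on *the editors₆*.

{1, 2}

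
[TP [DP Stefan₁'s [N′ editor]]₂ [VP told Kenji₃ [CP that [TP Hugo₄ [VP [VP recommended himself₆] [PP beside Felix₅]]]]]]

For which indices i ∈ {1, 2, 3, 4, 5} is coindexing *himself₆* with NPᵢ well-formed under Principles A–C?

*himself* is an anaphor, so Principle A applies: it must be bound in its binding domain.
Binding domain of *himself₆*: the embedded TP, whose subject is Hugo₄.
*Stefan₁* does not c-command the anaphor → cannot bind it.
*[Stefan₁'s editor]₂* c-commands the anaphor but is outside its binding domain → cannot satisfy Principle A.
*Kenji₃* c-commands the anaphor but is outside its binding domain → cannot satisfy Principle A.
*Hugo₄* c-commands the anaphor within its binding domain → licit binder.
*Felix₅* does not c-command the anaphor → cannot bind it.

{4}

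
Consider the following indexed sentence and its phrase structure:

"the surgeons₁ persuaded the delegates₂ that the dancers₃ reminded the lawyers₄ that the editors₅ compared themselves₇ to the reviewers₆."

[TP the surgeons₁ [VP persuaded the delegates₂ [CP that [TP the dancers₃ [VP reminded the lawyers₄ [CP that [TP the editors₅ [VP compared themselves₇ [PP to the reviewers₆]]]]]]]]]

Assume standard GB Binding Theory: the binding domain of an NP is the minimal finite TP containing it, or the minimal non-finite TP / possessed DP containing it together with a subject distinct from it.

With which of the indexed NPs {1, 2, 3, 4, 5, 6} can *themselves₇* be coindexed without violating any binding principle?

*themselves* is an anaphor, so Principle A applies: it must be bound in its binding domain.
Binding domain of *themselves₇*: the embedded TP, whose subject is the editors₅.
*the surgeons₁* c-commands the anaphor but is outside its binding domain → cannot satisfy Principle A.
*the delegates₂* c-commands the anaphor but is outside its binding domain → cannot satisfy Principle A.
*the dancers₃* c-commands the anaphor but is outside its binding domain → cannot satisfy Principle A.
*the lawyers₄* c-commands the anaphor but is outside its binding domain → cannot satisfy Principle A.
*the editors₅* c-commands the anaphor within its binding domain → licit binder.
*the reviewers₆* does not c-command the anaphor → cannot bind it.

{5}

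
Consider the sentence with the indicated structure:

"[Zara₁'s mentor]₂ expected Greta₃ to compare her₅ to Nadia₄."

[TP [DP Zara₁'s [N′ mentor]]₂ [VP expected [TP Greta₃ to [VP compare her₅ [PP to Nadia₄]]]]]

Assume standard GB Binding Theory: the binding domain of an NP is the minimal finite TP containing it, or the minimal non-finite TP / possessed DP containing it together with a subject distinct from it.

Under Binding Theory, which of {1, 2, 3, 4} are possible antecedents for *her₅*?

*her* is a pronoun, so Principle B applies: it must be free in its binding domain.
Binding domain of *her₅*: the embedded TP, whose subject is Greta₃.
*Zara₁* and the pronoun do not c-command one another → neither Principle B nor Principle C is at stake; coindexation permitted.
*[Zara₁'s mentor]₂* c-commands the pronoun but from outside its binding domain, and is not c-commanded by it → coindexation permitted.
*Greta₃* c-commands the pronoun within its binding domain → coindexation would violate Principle B.
*Nadia₄*: the pronoun c-commands this R-expression → coindexation would violate Principle C on *Nadia₄*.

{1, 2}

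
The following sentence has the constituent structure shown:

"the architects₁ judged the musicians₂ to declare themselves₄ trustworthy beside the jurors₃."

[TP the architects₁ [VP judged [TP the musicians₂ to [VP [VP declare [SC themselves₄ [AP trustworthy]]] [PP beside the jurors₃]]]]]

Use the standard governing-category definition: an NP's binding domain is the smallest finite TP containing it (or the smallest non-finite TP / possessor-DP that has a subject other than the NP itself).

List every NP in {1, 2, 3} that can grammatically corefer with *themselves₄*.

*themselves* is an anaphor, so Principle A applies: it must be bound in its binding domain.
Binding domain of *themselves₄*: the embedded TP, whose subject is the musicians₂.
*the architects₁* c-commands the anaphor but is outside its binding domain → cannot satisfy Principle A.
*the musicians₂* c-commands the anaphor within its binding domain → licit binder.
*the jurors₃* does not c-command the anaphor → cannot bind it.

{2}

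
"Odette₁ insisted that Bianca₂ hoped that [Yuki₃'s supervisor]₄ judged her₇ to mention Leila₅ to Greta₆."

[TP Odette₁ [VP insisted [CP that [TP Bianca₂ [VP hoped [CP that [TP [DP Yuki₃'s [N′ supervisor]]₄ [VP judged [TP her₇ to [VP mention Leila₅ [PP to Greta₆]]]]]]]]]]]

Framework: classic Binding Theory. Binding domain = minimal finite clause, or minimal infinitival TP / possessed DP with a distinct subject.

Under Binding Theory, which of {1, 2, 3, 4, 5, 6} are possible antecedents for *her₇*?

{1, 2, 3}

*her* is a pronoun, so Principle B applies: it must be free in its binding domain.
Binding domain of *her₇*: the embedded TP, whose subject is [Yuki₃'s supervisor]₄.
*Odette₁* c-commands the pronoun but from outside its binding domain, and is not c-commanded by it → coindexation permitted.
*Bianca₂* c-commands the pronoun but from outside its binding domain, and is not c-commanded by it → coindexation permitted.
*Yuki₃* and the pronoun do not c-command one another → neither Principle B nor Principle C is at stake; coindexation permitted.
*[Yuki₃'s supervisor]₄* c-commands the pronoun within its binding domain → coindexation would violate Principle B.
*Leila₅*: the pronoun c-commands this R-expression → coindexation would violate Principle C on *Leila₅*.
*Greta₆*: the pronoun c-commands this R-expression → coindexation would violate Principle C on *Greta₆*.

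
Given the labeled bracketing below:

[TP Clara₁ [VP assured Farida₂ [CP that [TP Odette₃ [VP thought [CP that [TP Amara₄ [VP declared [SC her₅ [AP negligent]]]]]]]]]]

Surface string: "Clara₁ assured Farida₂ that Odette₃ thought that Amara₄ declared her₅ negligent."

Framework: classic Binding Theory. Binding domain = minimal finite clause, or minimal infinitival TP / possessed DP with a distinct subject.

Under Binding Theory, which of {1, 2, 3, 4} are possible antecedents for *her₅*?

{1, 2, 3}

*her* is a pronoun, so Principle B applies: it must be free in its binding domain.
Binding domain of *her₅*: the embedded TP, whose subject is Amara₄.
*Clara₁* c-commands the pronoun but from outside its binding domain, and is not c-commanded by it → coindexation permitted.
*Farida₂* c-commands the pronoun but from outside its binding domain, and is not c-commanded by it → coindexation permitted.
*Odette₃* c-commands the pronoun but from outside its binding domain, and is not c-commanded by it → coindexation permitted.
*Amara₄* c-commands the pronoun within its binding domain → coindexation would violate Principle B.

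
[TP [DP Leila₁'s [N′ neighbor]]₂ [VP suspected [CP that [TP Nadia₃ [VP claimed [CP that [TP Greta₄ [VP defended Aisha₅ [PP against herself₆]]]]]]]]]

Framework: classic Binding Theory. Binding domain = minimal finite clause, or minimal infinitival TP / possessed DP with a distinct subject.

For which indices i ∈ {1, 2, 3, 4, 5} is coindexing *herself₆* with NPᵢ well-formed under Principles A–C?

{4, 5}

*herself* is an anaphor, so Principle A applies: it must be bound in its binding domain.
Binding domain of *herself₆*: the embedded TP, whose subject is Greta₄.
*Leila₁* does not c-command the anaphor → cannot bind it.
*[Leila₁'s neighbor]₂* c-commands the anaphor but is outside its binding domain → cannot satisfy Principle A.
*Nadia₃* c-commands the anaphor but is outside its binding domain → cannot satisfy Principle A.
*Greta₄* c-commands the anaphor within its binding domain → licit binder.
*Aisha₅* c-commands the anaphor within its binding domain → licit binder.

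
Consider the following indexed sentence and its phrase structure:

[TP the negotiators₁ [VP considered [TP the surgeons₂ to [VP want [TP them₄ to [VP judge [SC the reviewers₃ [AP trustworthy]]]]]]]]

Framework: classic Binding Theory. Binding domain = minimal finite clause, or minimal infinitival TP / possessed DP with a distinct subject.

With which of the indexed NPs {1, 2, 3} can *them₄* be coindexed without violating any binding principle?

{1}

*them* is a pronoun, so Principle B applies: it must be free in its binding domain.
Binding domain of *them₄*: the embedded TP, whose subject is the surgeons₂.
*the negotiators₁* c-commands the pronoun but from outside its binding domain, and is not c-commanded by it → coindexation permitted.
*the surgeons₂* c-commands the pronoun within its binding domain → coindexation would violate Principle B.
*the reviewers₃*: the pronoun c-commands this R-expression → coindexation would violate Principle C on *the reviewers₃*.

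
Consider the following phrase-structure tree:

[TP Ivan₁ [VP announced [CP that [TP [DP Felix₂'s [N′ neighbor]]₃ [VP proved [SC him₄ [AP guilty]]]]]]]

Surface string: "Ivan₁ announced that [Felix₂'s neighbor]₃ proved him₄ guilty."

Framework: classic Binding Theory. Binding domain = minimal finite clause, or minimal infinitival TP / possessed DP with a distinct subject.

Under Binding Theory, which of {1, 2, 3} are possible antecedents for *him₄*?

*him* is a pronoun, so Principle B applies: it must be free in its binding domain.
Binding domain of *him₄*: the embedded TP, whose subject is [Felix₂'s neighbor]₃.
*Ivan₁* c-commands the pronoun but from outside its binding domain, and is not c-commanded by it → coindexation permitted.
*Felix₂* and the pronoun do not c-command one another → neither Principle B nor Principle C is at stake; coindexation permitted.
*[Felix₂'s neighbor]₃* c-commands the pronoun within its binding domain → coindexation would violate Principle B.

{1, 2}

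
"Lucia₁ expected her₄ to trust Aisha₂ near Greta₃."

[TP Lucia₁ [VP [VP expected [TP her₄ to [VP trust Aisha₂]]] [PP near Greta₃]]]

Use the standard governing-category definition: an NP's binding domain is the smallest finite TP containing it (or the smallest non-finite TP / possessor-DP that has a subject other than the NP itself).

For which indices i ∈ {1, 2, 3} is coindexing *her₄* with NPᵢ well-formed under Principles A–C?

{3}

*her* is a pronoun, so Principle B applies: it must be free in its binding domain.
Binding domain of *her₄*: the matrix TP, whose subject is Lucia₁.
*Lucia₁* c-commands the pronoun within its binding domain → coindexation would violate Principle B.
*Aisha₂*: the pronoun c-commands this R-expression → coindexation would violate Principle C on *Aisha₂*.
*Greta₃* and the pronoun do not c-command one another → neither Principle B nor Principle C is at stake; coindexation permitted.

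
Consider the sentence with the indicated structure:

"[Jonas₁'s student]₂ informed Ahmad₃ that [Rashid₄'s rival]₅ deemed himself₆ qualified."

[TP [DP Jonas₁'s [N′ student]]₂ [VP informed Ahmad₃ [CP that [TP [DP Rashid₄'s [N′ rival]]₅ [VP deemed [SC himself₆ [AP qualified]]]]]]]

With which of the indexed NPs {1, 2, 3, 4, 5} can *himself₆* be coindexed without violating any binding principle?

{5}

*himself* is an anaphor, so Principle A applies: it must be bound in its binding domain.
Binding domain of *himself₆*: the embedded TP, whose subject is [Rashid₄'s rival]₅.
*Jonas₁* does not c-command the anaphor → cannot bind it.
*[Jonas₁'s student]₂* c-commands the anaphor but is outside its binding domain → cannot satisfy Principle A.
*Ahmad₃* c-commands the anaphor but is outside its binding domain → cannot satisfy Principle A.
*Rashid₄* does not c-command the anaphor → cannot bind it.
*[Rashid₄'s rival]₅* c-commands the anaphor within its binding domain → licit binder.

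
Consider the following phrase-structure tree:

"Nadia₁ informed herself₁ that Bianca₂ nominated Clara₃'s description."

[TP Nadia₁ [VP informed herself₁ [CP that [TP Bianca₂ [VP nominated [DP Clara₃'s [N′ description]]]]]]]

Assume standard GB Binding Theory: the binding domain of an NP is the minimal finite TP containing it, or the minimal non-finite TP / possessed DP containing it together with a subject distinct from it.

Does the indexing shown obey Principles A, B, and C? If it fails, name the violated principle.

grammatical

The two coindexed NPs are *Nadia₁* and *herself₁*.
*herself₁* is an anaphor; its binding domain is the matrix TP, whose subject is Nadia₁. *Nadia₁* c-commands it within that domain and shares its index, so Principle A is satisfied.
*Nadia₁* is an R-expression; *herself₁* does not c-command it, and no other NP shares its index, so Principle C is satisfied.
All principles are respected.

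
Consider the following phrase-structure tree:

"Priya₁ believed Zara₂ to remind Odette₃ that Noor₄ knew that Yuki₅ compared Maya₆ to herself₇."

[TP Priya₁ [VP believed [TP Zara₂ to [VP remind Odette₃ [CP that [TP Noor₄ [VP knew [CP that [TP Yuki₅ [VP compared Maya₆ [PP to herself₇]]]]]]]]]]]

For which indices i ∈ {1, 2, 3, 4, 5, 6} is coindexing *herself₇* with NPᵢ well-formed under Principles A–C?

{5, 6}

*herself* is an anaphor, so Principle A applies: it must be bound in its binding domain.
Binding domain of *herself₇*: the embedded TP, whose subject is Yuki₅.
*Priya₁* c-commands the anaphor but is outside its binding domain → cannot satisfy Principle A.
*Zara₂* c-commands the anaphor but is outside its binding domain → cannot satisfy Principle A.
*Odette₃* c-commands the anaphor but is outside its binding domain → cannot satisfy Principle A.
*Noor₄* c-commands the anaphor but is outside its binding domain → cannot satisfy Principle A.
*Yuki₅* c-commands the anaphor within its binding domain → licit binder.
*Maya₆* c-commands the anaphor within its binding domain → licit binder.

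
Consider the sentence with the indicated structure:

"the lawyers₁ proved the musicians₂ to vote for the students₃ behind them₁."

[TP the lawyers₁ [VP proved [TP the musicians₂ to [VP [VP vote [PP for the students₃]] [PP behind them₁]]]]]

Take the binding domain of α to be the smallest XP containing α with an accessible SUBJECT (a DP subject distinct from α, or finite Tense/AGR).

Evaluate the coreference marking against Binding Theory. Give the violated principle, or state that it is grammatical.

The two coindexed NPs are *the lawyers₁* and *them₁*.
*them₁* is a pronoun; its binding domain is the embedded TP, whose subject is the musicians₂. Within that domain it is c-commanded only by *the musicians₂*, which carries a different index — the pronoun is free locally, so Principle B holds.
*the lawyers₁* is an R-expression; *them₁* does not c-command it, and no other NP shares its index, so Principle C is satisfied.
All principles are respected.

grammatical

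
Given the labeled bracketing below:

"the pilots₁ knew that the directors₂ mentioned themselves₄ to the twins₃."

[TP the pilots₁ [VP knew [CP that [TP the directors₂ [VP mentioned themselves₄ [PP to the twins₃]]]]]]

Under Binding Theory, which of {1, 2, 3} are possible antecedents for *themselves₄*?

*themselves* is an anaphor, so Principle A applies: it must be bound in its binding domain.
Binding domain of *themselves₄*: the embedded TP, whose subject is the directors₂.
*the pilots₁* c-commands the anaphor but is outside its binding domain → cannot satisfy Principle A.
*the directors₂* c-commands the anaphor within its binding domain → licit binder.
*the twins₃* does not c-command the anaphor → cannot bind it.

{2}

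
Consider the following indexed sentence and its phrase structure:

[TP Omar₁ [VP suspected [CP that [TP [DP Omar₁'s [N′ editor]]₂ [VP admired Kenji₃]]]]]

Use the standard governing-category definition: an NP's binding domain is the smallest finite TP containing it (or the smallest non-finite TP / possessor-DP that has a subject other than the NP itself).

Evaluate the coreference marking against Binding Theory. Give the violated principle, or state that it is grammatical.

The two coindexed NPs are *Omar₁* (the lower occurrence) and *Omar₁* (the higher occurrence).
*Omar₁* (the lower occurrence) is an R-expression. Principle C requires it to be free everywhere.
*Omar₁* (the higher occurrence) c-commands it and carries the same index.
The R-expression is bound → Principle C violation.

Principle C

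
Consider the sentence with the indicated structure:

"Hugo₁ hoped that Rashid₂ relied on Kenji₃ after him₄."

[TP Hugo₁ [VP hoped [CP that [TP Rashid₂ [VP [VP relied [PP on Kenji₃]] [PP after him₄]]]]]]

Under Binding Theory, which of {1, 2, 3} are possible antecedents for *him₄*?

*him* is a pronoun, so Principle B applies: it must be free in its binding domain.
Binding domain of *him₄*: the embedded TP, whose subject is Rashid₂.
*Hugo₁* c-commands the pronoun but from outside its binding domain, and is not c-commanded by it → coindexation permitted.
*Rashid₂* c-commands the pronoun within its binding domain → coindexation would violate Principle B.
*Kenji₃* and the pronoun do not c-command one another → neither Principle B nor Principle C is at stake; coindexation permitted.

{1, 3}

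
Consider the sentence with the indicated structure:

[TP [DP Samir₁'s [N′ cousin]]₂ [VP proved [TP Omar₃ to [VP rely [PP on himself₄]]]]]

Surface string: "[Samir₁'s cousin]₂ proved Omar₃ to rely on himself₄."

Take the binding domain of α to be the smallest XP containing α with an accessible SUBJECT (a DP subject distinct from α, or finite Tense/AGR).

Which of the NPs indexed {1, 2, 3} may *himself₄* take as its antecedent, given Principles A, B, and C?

{3}

*himself* is an anaphor, so Principle A applies: it must be bound in its binding domain.
Binding domain of *himself₄*: the embedded TP, whose subject is Omar₃.
*Samir₁* does not c-command the anaphor → cannot bind it.
*[Samir₁'s cousin]₂* c-commands the anaphor but is outside its binding domain → cannot satisfy Principle A.
*Omar₃* c-commands the anaphor within its binding domain → licit binder.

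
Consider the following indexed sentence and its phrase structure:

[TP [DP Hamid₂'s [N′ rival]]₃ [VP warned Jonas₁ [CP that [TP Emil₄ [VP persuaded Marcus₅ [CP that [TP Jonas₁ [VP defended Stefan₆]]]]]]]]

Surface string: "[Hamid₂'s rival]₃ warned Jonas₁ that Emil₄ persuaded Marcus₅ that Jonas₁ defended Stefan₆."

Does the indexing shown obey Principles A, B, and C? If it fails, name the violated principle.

The two coindexed NPs are *Jonas₁* (the higher occurrence) and *Jonas₁* (the lower occurrence).
*Jonas₁* (the lower occurrence) is an R-expression. Principle C requires it to be free everywhere.
*Jonas₁* (the higher occurrence) c-commands it and carries the same index.
The R-expression is bound → Principle C violation.

Principle C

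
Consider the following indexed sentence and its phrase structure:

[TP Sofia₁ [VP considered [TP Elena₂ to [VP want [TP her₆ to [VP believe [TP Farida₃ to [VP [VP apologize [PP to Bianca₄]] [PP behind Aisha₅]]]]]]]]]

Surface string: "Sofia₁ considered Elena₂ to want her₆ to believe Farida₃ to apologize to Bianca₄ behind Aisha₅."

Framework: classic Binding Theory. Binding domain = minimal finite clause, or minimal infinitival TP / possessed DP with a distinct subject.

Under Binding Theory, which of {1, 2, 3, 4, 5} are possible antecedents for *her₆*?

{1}

*her* is a pronoun, so Principle B applies: it must be free in its binding domain.
Binding domain of *her₆*: the embedded TP, whose subject is Elena₂.
*Sofia₁* c-commands the pronoun but from outside its binding domain, and is not c-commanded by it → coindexation permitted.
*Elena₂* c-commands the pronoun within its binding domain → coindexation would violate Principle B.
*Farida₃*: the pronoun c-commands this R-expression → coindexation would violate Principle C on *Farida₃*.
*Bianca₄*: the pronoun c-commands this R-expression → coindexation would violate Principle C on *Bianca₄*.
*Aisha₅*: the pronoun c-commands this R-expression → coindexation would violate Principle C on *Aisha₅*.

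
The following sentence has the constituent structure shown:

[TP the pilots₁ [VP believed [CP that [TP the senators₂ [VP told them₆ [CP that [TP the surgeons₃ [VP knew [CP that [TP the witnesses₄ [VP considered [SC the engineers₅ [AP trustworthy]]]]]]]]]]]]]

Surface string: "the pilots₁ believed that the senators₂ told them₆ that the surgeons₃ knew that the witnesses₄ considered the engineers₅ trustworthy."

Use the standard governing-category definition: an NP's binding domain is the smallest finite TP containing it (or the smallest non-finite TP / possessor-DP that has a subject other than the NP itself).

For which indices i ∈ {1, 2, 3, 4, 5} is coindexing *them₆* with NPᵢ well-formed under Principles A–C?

*them* is a pronoun, so Principle B applies: it must be free in its binding domain.
Binding domain of *them₆*: the embedded TP, whose subject is the senators₂.
*the pilots₁* c-commands the pronoun but from outside its binding domain, and is not c-commanded by it → coindexation permitted.
*the senators₂* c-commands the pronoun within its binding domain → coindexation would violate Principle B.
*the surgeons₃*: the pronoun c-commands this R-expression → coindexation would violate Principle C on *the surgeons₃*.
*the witnesses₄*: the pronoun c-commands this R-expression → coindexation would violate Principle C on *the witnesses₄*.
*the engineers₅*: the pronoun c-commands this R-expression → coindexation would violate Principle C on *the engineers₅*.

{1}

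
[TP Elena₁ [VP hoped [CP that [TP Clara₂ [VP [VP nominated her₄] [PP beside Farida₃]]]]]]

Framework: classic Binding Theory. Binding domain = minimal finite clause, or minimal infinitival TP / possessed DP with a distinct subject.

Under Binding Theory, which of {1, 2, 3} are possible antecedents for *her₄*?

{1, 3}

*her* is a pronoun, so Principle B applies: it must be free in its binding domain.
Binding domain of *her₄*: the embedded TP, whose subject is Clara₂.
*Elena₁* c-commands the pronoun but from outside its binding domain, and is not c-commanded by it → coindexation permitted.
*Clara₂* c-commands the pronoun within its binding domain → coindexation would violate Principle B.
*Farida₃* and the pronoun do not c-command one another → neither Principle B nor Principle C is at stake; coindexation permitted.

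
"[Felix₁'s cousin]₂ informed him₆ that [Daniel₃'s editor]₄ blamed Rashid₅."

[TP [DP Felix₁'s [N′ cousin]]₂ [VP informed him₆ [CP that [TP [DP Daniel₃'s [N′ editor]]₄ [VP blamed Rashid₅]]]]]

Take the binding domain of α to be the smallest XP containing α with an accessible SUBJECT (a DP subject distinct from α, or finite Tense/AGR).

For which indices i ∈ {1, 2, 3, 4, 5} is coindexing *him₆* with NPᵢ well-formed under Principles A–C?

*him* is a pronoun, so Principle B applies: it must be free in its binding domain.
Binding domain of *him₆*: the matrix TP, whose subject is [Felix₁'s cousin]₂.
*Felix₁* and the pronoun do not c-command one another → neither Principle B nor Principle C is at stake; coindexation permitted.
*[Felix₁'s cousin]₂* c-commands the pronoun within its binding domain → coindexation would violate Principle B.
*Daniel₃*: the pronoun c-commands this R-expression → coindexation would violate Principle C on *Daniel₃*.
*[Daniel₃'s editor]₄*: the pronoun c-commands this R-expression → coindexation would violate Principle C on *[Daniel₃'s editor]₄*.
*Rashid₅*: the pronoun c-commands this R-expression → coindexation would violate Principle C on *Rashid₅*.

{1}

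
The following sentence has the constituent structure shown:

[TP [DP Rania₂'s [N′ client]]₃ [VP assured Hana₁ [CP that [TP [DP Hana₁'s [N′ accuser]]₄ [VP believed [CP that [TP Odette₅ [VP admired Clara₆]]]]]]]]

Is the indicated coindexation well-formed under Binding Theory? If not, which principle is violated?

Principle C

The two coindexed NPs are *Hana₁* (the lower occurrence) and *Hana₁* (the higher occurrence).
*Hana₁* (the lower occurrence) is an R-expression. Principle C requires it to be free everywhere.
*Hana₁* (the higher occurrence) c-commands it and carries the same index.
The R-expression is bound → Principle C violation.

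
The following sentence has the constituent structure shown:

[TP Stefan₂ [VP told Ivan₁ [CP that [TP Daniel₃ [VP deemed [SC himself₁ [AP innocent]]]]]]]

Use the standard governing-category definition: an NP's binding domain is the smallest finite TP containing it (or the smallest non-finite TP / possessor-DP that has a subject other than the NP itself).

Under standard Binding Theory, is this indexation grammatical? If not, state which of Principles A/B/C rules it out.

Principle A

The two coindexed NPs are *Ivan₁* and *himself₁*.
*himself₁* is an anaphor. Principle A requires it to be bound within its binding domain — the embedded TP, whose subject is Daniel₃.
Within that domain it is c-commanded by *Daniel₃*, which does not share its index.
*Ivan₁* does c-command the anaphor, but from outside its binding domain.
The anaphor is unbound in its domain → Principle A violation.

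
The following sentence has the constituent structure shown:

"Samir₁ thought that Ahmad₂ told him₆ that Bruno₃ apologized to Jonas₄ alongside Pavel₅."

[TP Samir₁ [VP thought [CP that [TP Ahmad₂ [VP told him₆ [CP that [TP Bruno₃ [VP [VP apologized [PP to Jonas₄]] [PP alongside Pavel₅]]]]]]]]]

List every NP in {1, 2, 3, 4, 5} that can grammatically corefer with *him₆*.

{1}

*him* is a pronoun, so Principle B applies: it must be free in its binding domain.
Binding domain of *him₆*: the embedded TP, whose subject is Ahmad₂.
*Samir₁* c-commands the pronoun but from outside its binding domain, and is not c-commanded by it → coindexation permitted.
*Ahmad₂* c-commands the pronoun within its binding domain → coindexation would violate Principle B.
*Bruno₃*: the pronoun c-commands this R-expression → coindexation would violate Principle C on *Bruno₃*.
*Jonas₄*: the pronoun c-commands this R-expression → coindexation would violate Principle C on *Jonas₄*.
*Pavel₅*: the pronoun c-commands this R-expression → coindexation would violate Principle C on *Pavel₅*.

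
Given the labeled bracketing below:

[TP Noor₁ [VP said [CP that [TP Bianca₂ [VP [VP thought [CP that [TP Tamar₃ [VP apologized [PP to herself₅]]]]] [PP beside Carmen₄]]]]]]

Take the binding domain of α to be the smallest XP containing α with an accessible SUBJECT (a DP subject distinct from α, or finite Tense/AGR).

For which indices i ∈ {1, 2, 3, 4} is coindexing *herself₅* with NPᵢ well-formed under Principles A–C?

{3}

*herself* is an anaphor, so Principle A applies: it must be bound in its binding domain.
Binding domain of *herself₅*: the embedded TP, whose subject is Tamar₃.
*Noor₁* c-commands the anaphor but is outside its binding domain → cannot satisfy Principle A.
*Bianca₂* c-commands the anaphor but is outside its binding domain → cannot satisfy Principle A.
*Tamar₃* c-commands the anaphor within its binding domain → licit binder.
*Carmen₄* does not c-command the anaphor → cannot bind it.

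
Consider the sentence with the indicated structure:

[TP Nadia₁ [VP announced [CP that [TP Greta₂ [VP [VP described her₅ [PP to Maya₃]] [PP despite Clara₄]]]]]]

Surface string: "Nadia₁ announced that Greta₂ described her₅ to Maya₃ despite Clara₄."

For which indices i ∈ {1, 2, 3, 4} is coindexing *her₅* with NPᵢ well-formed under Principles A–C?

{1, 4}

*her* is a pronoun, so Principle B applies: it must be free in its binding domain.
Binding domain of *her₅*: the embedded TP, whose subject is Greta₂.
*Nadia₁* c-commands the pronoun but from outside its binding domain, and is not c-commanded by it → coindexation permitted.
*Greta₂* c-commands the pronoun within its binding domain → coindexation would violate Principle B.
*Maya₃*: the pronoun c-commands this R-expression → coindexation would violate Principle C on *Maya₃*.
*Clara₄* and the pronoun do not c-command one another → neither Principle B nor Principle C is at stake; coindexation permitted.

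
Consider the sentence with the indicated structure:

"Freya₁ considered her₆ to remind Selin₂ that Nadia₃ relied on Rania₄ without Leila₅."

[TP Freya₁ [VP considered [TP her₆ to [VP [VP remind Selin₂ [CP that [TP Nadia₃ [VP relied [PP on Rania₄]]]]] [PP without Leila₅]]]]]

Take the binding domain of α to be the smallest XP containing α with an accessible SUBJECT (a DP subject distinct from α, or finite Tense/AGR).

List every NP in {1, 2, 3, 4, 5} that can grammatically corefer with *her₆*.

*her* is a pronoun, so Principle B applies: it must be free in its binding domain.
Binding domain of *her₆*: the matrix TP, whose subject is Freya₁.
*Freya₁* c-commands the pronoun within its binding domain → coindexation would violate Principle B.
*Selin₂*: the pronoun c-commands this R-expression → coindexation would violate Principle C on *Selin₂*.
*Nadia₃*: the pronoun c-commands this R-expression → coindexation would violate Principle C on *Nadia₃*.
*Rania₄*: the pronoun c-commands this R-expression → coindexation would violate Principle C on *Rania₄*.
*Leila₅*: the pronoun c-commands this R-expression → coindexation would violate Principle C on *Leila₅*.

none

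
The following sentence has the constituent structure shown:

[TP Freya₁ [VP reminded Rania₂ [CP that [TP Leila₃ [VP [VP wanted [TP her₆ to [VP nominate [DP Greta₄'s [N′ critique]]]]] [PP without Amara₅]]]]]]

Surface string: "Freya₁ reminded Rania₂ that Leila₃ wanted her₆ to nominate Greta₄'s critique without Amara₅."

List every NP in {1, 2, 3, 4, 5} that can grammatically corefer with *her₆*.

*her* is a pronoun, so Principle B applies: it must be free in its binding domain.
Binding domain of *her₆*: the embedded TP, whose subject is Leila₃.
*Freya₁* c-commands the pronoun but from outside its binding domain, and is not c-commanded by it → coindexation permitted.
*Rania₂* c-commands the pronoun but from outside its binding domain, and is not c-commanded by it → coindexation permitted.
*Leila₃* c-commands the pronoun within its binding domain → coindexation would violate Principle B.
*Greta₄*: the pronoun c-commands this R-expression → coindexation would violate Principle C on *Greta₄*.
*Amara₅* and the pronoun do not c-command one another → neither Principle B nor Principle C is at stake; coindexation permitted.

{1, 2, 5}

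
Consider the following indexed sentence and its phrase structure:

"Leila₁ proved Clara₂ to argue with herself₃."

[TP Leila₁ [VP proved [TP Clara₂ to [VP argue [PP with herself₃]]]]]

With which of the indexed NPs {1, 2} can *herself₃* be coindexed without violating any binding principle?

*herself* is an anaphor, so Principle A applies: it must be bound in its binding domain.
Binding domain of *herself₃*: the embedded TP, whose subject is Clara₂.
*Leila₁* c-commands the anaphor but is outside its binding domain → cannot satisfy Principle A.
*Clara₂* c-commands the anaphor within its binding domain → licit binder.

{2}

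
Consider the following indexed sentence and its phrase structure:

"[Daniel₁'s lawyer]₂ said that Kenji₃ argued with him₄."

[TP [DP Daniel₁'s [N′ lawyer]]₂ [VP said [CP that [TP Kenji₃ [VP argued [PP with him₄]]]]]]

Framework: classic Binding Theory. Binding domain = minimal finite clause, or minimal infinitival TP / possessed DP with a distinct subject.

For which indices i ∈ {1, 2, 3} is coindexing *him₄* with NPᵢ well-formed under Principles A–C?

*him* is a pronoun, so Principle B applies: it must be free in its binding domain.
Binding domain of *him₄*: the embedded TP, whose subject is Kenji₃.
*Daniel₁* and the pronoun do not c-command one another → neither Principle B nor Principle C is at stake; coindexation permitted.
*[Daniel₁'s lawyer]₂* c-commands the pronoun but from outside its binding domain, and is not c-commanded by it → coindexation permitted.
*Kenji₃* c-commands the pronoun within its binding domain → coindexation would violate Principle B.

{1, 2}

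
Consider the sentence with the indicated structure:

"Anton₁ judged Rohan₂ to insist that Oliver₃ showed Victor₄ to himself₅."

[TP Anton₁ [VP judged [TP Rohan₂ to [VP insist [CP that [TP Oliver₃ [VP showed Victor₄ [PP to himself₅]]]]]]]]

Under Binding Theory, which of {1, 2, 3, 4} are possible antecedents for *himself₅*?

{3, 4}

*himself* is an anaphor, so Principle A applies: it must be bound in its binding domain.
Binding domain of *himself₅*: the embedded TP, whose subject is Oliver₃.
*Anton₁* c-commands the anaphor but is outside its binding domain → cannot satisfy Principle A.
*Rohan₂* c-commands the anaphor but is outside its binding domain → cannot satisfy Principle A.
*Oliver₃* c-commands the anaphor within its binding domain → licit binder.
*Victor₄* c-commands the anaphor within its binding domain → licit binder.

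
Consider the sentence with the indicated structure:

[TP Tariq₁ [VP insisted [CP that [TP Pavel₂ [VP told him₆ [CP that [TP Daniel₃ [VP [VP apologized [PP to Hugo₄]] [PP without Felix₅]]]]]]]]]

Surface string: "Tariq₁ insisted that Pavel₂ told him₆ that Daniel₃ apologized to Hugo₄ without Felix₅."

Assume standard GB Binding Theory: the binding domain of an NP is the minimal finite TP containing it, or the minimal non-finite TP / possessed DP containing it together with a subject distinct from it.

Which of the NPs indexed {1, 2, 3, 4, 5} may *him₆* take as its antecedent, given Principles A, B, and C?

{1}

*him* is a pronoun, so Principle B applies: it must be free in its binding domain.
Binding domain of *him₆*: the embedded TP, whose subject is Pavel₂.
*Tariq₁* c-commands the pronoun but from outside its binding domain, and is not c-commanded by it → coindexation permitted.
*Pavel₂* c-commands the pronoun within its binding domain → coindexation would violate Principle B.
*Daniel₃*: the pronoun c-commands this R-expression → coindexation would violate Principle C on *Daniel₃*.
*Hugo₄*: the pronoun c-commands this R-expression → coindexation would violate Principle C on *Hugo₄*.
*Felix₅*: the pronoun c-commands this R-expression → coindexation would violate Principle C on *Felix₅*.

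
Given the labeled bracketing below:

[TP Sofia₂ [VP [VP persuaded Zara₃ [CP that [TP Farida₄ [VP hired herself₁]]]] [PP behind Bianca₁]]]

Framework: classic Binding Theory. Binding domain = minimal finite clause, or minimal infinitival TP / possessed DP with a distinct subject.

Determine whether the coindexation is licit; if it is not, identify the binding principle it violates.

Principle A

The two coindexed NPs are *Bianca₁* and *herself₁*.
*herself₁* is an anaphor. Principle A requires it to be bound within its binding domain — the embedded TP, whose subject is Farida₄.
Within that domain it is c-commanded by *Farida₄*, which does not share its index.
*Bianca₁* does not c-command the anaphor at all.
The anaphor is unbound in its domain → Principle A violation.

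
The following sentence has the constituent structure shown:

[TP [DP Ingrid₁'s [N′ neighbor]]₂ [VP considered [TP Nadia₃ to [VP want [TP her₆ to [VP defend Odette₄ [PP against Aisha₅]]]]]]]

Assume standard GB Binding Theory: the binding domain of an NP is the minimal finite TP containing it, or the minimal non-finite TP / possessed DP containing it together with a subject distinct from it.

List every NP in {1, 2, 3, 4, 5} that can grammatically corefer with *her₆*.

{1, 2}

*her* is a pronoun, so Principle B applies: it must be free in its binding domain.
Binding domain of *her₆*: the embedded TP, whose subject is Nadia₃.
*Ingrid₁* and the pronoun do not c-command one another → neither Principle B nor Principle C is at stake; coindexation permitted.
*[Ingrid₁'s neighbor]₂* c-commands the pronoun but from outside its binding domain, and is not c-commanded by it → coindexation permitted.
*Nadia₃* c-commands the pronoun within its binding domain → coindexation would violate Principle B.
*Odette₄*: the pronoun c-commands this R-expression → coindexation would violate Principle C on *Odette₄*.
*Aisha₅*: the pronoun c-commands this R-expression → coindexation would violate Principle C on *Aisha₅*.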